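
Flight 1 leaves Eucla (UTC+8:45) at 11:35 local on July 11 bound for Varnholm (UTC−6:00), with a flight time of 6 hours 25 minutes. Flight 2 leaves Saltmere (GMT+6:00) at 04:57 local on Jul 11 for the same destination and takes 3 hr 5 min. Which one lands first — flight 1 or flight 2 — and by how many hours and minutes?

the second, by 7 hours 13 minutes

Flight 1 in UTC: 11:35 − 8:45 = 02:50 on Jul 11.
+6 hours 25 minutes → arrive 09:15 UTC on Jul 11.
Flight 2 in UTC: 04:57 − 6:00 = 22:57 on Jul 10.
+3 hours 5 minutes → arrive 02:02 UTC on Jul 11.
Flight 2 lands earlier by 7 hours 13 minutes.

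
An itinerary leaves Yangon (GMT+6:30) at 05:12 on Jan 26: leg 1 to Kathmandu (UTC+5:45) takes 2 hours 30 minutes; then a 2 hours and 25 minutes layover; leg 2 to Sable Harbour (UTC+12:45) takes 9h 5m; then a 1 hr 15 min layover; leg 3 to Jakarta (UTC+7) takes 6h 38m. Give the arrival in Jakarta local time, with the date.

03:35 on January 27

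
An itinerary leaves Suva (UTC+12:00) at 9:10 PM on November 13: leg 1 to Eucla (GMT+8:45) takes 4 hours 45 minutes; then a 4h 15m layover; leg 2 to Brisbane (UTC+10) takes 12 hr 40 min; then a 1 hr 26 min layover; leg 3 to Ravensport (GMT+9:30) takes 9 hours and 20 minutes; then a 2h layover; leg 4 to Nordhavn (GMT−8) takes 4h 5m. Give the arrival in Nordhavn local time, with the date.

3:41 PM on Nov 14

Convert departure to UTC: 9:10 PM − 12:00 = 9:10 AM UTC on Nov 13.
Add 4 hours and 45 minutes leg 1 → 1:55 PM UTC.
Add 4 hours 15 minutes layover in Eucla → 6:10 PM UTC.
Add 12 hours and 40 minutes leg 2 → 6:50 AM UTC (Nov 14).
Add 1 hour and 26 minutes layover in Brisbane → 8:16 AM UTC.
Add 9 hours and 20 minutes leg 3 → 5:36 PM UTC.
Add 2 hours layover in Ravensport → 7:36 PM UTC.
Add 4 hours and 5 minutes leg 4 → 11:41 PM UTC.
Nordhavn is UTC−8:00, so local arrival = 11:41 PM − 8:00 = 3:41 PM on Nov 14.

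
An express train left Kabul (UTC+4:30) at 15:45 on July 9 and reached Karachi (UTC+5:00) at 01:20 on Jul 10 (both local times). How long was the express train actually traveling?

Departure in UTC: 15:45 − 4:30 = 11:15 on Jul 9.
Arrival in UTC: 01:20 − 5:00 = 20:20 on Jul 9.
Elapsed = 20:20 − 11:15 = 9 hours 5 minutes.

9 hours 5 minutes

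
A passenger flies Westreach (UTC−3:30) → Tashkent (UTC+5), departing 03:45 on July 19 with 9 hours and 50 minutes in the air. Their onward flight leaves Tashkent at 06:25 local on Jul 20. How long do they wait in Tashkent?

Convert departure to UTC: 03:45 + 3:30 = 07:15 UTC on Jul 19.
Add 9 hours 50 minutes flight time → 17:05 UTC.
Tashkent is UTC+5:00, so local arrival = 17:05 + 5:00 = 22:05 on Jul 19.
Layover = 06:25 − 22:05 (+1 day) = 8 hours 20 minutes.

8 hours 20 minutes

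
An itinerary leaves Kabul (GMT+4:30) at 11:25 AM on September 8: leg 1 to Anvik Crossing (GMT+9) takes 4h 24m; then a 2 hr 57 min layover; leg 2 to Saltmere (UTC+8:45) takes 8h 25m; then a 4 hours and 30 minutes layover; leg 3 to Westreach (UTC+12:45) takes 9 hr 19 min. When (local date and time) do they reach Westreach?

Convert departure to UTC: 11:25 AM − 4:30 = 6:55 AM UTC on Sep 8.
Add 4 hours and 24 minutes leg 1 → 11:19 AM UTC.
Add 2 hours 57 minutes layover in Anvik Crossing → 2:16 PM UTC.
Add 8 hours and 25 minutes leg 2 → 10:41 PM UTC.
Add 4 hours 30 minutes layover in Saltmere → 3:11 AM UTC (Sep 9).
Add 9 hours 19 minutes leg 3 → 12:30 PM UTC.
Westreach is UTC+12:45, so local arrival = 12:30 PM + 12:45 = 1:15 AM on Sep 10.

1:15 AM on September 10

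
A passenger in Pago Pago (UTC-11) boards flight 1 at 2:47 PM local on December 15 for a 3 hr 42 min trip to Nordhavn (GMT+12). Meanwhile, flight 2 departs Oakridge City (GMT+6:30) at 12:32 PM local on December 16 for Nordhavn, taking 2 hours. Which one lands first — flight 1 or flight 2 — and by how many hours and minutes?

the first, by 2 hours 33 minutes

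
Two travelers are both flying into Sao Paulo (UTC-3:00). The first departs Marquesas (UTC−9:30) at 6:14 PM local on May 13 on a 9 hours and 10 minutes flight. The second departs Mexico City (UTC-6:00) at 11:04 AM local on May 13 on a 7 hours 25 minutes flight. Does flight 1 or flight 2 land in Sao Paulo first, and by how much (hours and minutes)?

the second, by 12 hours 25 minutes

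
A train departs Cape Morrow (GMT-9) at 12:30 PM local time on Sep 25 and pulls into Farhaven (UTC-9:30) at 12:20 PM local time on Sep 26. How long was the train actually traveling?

24 hours 20 minutes

Departure in UTC: 12:30 PM + 9:00 = 9:30 PM on Sep 25.
Arrival in UTC: 12:20 PM + 9:30 = 9:50 PM on Sep 26.
Elapsed = 9:50 PM − 9:30 PM (+1 day) = 24 hours 20 minutes.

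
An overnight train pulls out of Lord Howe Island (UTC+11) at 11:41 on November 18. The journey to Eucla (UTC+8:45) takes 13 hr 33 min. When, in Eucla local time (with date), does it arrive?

22:59 on November 18

Convert departure to UTC: 11:41 − 11:00 = 00:41 UTC on Nov 18.
Add 13 hours and 33 minutes travel time → 14:14 UTC.
Eucla is UTC+8:45, so local arrival = 14:14 + 8:45 = 22:59 on Nov 18.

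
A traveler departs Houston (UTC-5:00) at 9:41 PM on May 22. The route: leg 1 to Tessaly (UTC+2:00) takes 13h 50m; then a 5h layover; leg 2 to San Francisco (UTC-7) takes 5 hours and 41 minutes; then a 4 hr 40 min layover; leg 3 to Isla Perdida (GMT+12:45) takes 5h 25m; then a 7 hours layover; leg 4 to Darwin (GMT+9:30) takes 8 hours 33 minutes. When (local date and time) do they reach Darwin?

2:20 PM on May 25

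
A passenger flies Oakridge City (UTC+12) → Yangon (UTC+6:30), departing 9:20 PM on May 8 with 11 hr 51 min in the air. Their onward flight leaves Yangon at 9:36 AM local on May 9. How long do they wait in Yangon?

5 hours 55 minutes

Convert departure to UTC: 9:20 PM − 12:00 = 9:20 AM UTC on May 8.
Add 11 hours and 51 minutes flight time → 9:11 PM UTC.
Yangon is UTC+6:30, so local arrival = 9:11 PM + 6:30 = 3:41 AM on May 9.
Layover = 9:36 AM − 3:41 AM = 5 hours 55 minutes.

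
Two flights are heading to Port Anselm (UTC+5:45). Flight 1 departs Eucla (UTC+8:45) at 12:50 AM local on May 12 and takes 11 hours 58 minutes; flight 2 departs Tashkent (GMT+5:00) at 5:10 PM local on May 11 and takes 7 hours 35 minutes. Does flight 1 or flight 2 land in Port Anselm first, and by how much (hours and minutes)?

Flight 1 in UTC: 12:50 AM − 8:45 = 4:05 PM on May 11.
+11 hours and 58 minutes → arrive 4:03 AM UTC on May 12.
Flight 2 in UTC: 5:10 PM − 5:00 = 12:10 PM on May 11.
+7 hours and 35 minutes → arrive 7:45 PM UTC on May 11.
Flight 2 lands earlier by 8 hours 18 minutes.

the second, by 8 hours 18 minutes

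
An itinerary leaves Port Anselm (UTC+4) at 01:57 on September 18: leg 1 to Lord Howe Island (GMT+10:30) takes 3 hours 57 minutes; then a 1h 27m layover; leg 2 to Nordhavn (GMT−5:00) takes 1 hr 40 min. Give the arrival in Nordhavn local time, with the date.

00:01 on Sep 18

Convert departure to UTC: 01:57 − 4:00 = 21:57 UTC on Sep 17.
Add 3 hours and 57 minutes leg 1 → 01:54 UTC (Sep 18).
Add 1 hour 27 minutes layover in Lord Howe Island → 03:21 UTC.
Add 1 hour 40 minutes leg 2 → 05:01 UTC.
Nordhavn is UTC−5:00, so local arrival = 05:01 − 5:00 = 00:01 on Sep 18.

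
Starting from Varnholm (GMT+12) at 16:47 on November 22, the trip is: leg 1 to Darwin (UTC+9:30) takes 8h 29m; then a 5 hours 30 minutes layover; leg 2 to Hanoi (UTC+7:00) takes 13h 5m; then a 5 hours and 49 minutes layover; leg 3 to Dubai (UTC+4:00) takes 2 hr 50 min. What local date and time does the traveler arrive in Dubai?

20:30 on November 23

Convert departure to UTC: 16:47 − 12:00 = 04:47 UTC on Nov 22.
Add 8 hours 29 minutes leg 1 → 13:16 UTC.
Add 5 hours 30 minutes layover in Darwin → 18:46 UTC.
Add 13 hours 5 minutes leg 2 → 07:51 UTC (Nov 23).
Add 5 hours 49 minutes layover in Hanoi → 13:40 UTC.
Add 2 hours and 50 minutes leg 3 → 16:30 UTC.
Dubai is UTC+4:00, so local arrival = 16:30 + 4:00 = 20:30 on Nov 23.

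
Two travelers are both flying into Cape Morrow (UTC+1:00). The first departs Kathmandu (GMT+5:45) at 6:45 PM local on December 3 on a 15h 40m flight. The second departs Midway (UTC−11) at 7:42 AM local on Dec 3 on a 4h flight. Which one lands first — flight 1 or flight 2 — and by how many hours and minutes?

Flight 1 in UTC: 6:45 PM − 5:45 = 1:00 PM on Dec 3.
+15 hours and 40 minutes → arrive 4:40 AM UTC on Dec 4.
Flight 2 in UTC: 7:42 AM + 11:00 = 6:42 PM on Dec 3.
+4 hours → arrive 10:42 PM UTC on Dec 3.
Flight 2 lands earlier by 5 hours 58 minutes.

the second, by 5 hours 58 minutes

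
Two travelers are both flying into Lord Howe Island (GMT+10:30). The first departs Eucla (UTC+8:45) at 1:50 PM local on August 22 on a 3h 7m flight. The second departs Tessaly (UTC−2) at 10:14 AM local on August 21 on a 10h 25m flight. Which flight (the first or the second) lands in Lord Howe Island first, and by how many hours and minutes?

the second, by 9 hours 33 minutes

Flight 1 in UTC: 1:50 PM − 8:45 = 5:05 AM on Aug 22.
+3 hours and 7 minutes → arrive 8:12 AM UTC on Aug 22.
Flight 2 in UTC: 10:14 AM + 2:00 = 12:14 PM on Aug 21.
+10 hours 25 minutes → arrive 10:39 PM UTC on Aug 21.
Flight 2 lands earlier by 9 hours 33 minutes.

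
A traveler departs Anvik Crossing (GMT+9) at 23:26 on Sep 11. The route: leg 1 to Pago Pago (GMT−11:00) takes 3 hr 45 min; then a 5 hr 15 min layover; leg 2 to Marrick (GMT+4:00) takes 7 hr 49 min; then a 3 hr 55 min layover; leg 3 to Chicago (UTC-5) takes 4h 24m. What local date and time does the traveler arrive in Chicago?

Convert departure to UTC: 23:26 − 9:00 = 14:26 UTC on Sep 11.
Add 3 hours and 45 minutes leg 1 → 18:11 UTC.
Add 5 hours and 15 minutes layover in Pago Pago → 23:26 UTC.
Add 7 hours 49 minutes leg 2 → 07:15 UTC (Sep 12).
Add 3 hours 55 minutes layover in Marrick → 11:10 UTC.
Add 4 hours and 24 minutes leg 3 → 15:34 UTC.
Chicago is UTC−5:00, so local arrival = 15:34 − 5:00 = 10:34 on Sep 12.

10:34 on September 12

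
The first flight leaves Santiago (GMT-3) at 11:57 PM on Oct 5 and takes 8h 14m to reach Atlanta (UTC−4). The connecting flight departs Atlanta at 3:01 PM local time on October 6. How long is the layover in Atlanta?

7 hours 50 minutes

Convert departure to UTC: 11:57 PM + 3:00 = 2:57 AM UTC on Oct 6.
Add 8 hours 14 minutes flight time → 11:11 AM UTC.
Atlanta is UTC−4:00, so local arrival = 11:11 AM − 4:00 = 7:11 AM on Oct 6.
Layover = 3:01 PM − 7:11 AM = 7 hours 50 minutes.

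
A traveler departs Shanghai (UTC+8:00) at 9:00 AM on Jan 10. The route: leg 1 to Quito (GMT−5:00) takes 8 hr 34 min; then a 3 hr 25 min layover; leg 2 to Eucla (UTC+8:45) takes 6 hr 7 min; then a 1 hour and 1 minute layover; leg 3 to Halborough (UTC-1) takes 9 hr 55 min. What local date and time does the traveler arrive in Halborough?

5:02 AM on January 11

Convert departure to UTC: 9:00 AM − 8:00 = 1:00 AM UTC on Jan 10.
Add 8 hours and 34 minutes leg 1 → 9:34 AM UTC.
Add 3 hours and 25 minutes layover in Quito → 12:59 PM UTC.
Add 6 hours and 7 minutes leg 2 → 7:06 PM UTC.
Add 1 hour and 1 minute layover in Eucla → 8:07 PM UTC.
Add 9 hours 55 minutes leg 3 → 6:02 AM UTC (Jan 11).
Halborough is UTC−1:00, so local arrival = 6:02 AM − 1:00 = 5:02 AM on Jan 11.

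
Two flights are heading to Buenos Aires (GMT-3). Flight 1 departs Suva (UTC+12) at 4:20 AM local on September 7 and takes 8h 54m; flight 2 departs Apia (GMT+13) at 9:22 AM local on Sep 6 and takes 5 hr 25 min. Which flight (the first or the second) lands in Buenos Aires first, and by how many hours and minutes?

the second, by 23 hours 27 minutes

Flight 1 in UTC: 4:20 AM − 12:00 = 4:20 PM on Sep 6.
+8 hours and 54 minutes → arrive 1:14 AM UTC on Sep 7.
Flight 2 in UTC: 9:22 AM − 13:00 = 8:22 PM on Sep 5.
+5 hours and 25 minutes → arrive 1:47 AM UTC on Sep 6.
Flight 2 lands earlier by 23 hours 27 minutes.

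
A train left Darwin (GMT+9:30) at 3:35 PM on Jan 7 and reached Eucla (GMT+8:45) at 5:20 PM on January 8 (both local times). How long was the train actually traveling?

26 hours 30 minutes

Departure in UTC: 3:35 PM − 9:30 = 6:05 AM on Jan 7.
Arrival in UTC: 5:20 PM − 8:45 = 8:35 AM on Jan 8.
Elapsed = 8:35 AM − 6:05 AM (+1 day) = 26 hours 30 minutes.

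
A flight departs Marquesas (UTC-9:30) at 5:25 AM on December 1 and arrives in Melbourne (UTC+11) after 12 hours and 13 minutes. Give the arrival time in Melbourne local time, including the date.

2:08 PM on December 2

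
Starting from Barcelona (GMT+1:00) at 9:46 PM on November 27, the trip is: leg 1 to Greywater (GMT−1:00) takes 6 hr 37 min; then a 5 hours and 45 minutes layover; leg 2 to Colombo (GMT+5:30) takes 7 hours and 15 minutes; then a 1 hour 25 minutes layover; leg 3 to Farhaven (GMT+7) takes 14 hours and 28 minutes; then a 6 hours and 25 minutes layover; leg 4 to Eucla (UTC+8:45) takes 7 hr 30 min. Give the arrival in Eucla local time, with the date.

6:56 AM on Nov 30

Convert departure to UTC: 9:46 PM − 1:00 = 8:46 PM UTC on Nov 27.
Add 6 hours and 37 minutes leg 1 → 3:23 AM UTC (Nov 28).
Add 5 hours and 45 minutes layover in Greywater → 9:08 AM UTC.
Add 7 hours 15 minutes leg 2 → 4:23 PM UTC.
Add 1 hour and 25 minutes layover in Colombo → 5:48 PM UTC.
Add 14 hours and 28 minutes leg 3 → 8:16 AM UTC (Nov 29).
Add 6 hours and 25 minutes layover in Farhaven → 2:41 PM UTC.
Add 7 hours 30 minutes leg 4 → 10:11 PM UTC.
Eucla is UTC+8:45, so local arrival = 10:11 PM + 8:45 = 6:56 AM on Nov 30.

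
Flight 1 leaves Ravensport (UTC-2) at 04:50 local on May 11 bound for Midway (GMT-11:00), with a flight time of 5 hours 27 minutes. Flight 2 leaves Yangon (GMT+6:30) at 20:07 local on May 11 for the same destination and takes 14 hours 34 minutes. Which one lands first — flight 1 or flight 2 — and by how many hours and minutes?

the first, by 15 hours 54 minutes

Flight 1 in UTC: 04:50 + 2:00 = 06:50 on May 11.
+5 hours 27 minutes → arrive 12:17 UTC on May 11.
Flight 2 in UTC: 20:07 − 6:30 = 13:37 on May 11.
+14 hours and 34 minutes → arrive 04:11 UTC on May 12.
Flight 1 lands earlier by 15 hours 54 minutes.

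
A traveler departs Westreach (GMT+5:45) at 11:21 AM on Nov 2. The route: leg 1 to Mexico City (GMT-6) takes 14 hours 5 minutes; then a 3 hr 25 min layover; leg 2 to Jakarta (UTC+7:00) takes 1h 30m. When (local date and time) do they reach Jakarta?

7:36 AM on Nov 3

Convert departure to UTC: 11:21 AM − 5:45 = 5:36 AM UTC on Nov 2.
Add 14 hours and 5 minutes leg 1 → 7:41 PM UTC.
Add 3 hours 25 minutes layover in Mexico City → 11:06 PM UTC.
Add 1 hour 30 minutes leg 2 → 12:36 AM UTC (Nov 3).
Jakarta is UTC+7:00, so local arrival = 12:36 AM + 7:00 = 7:36 AM on Nov 3.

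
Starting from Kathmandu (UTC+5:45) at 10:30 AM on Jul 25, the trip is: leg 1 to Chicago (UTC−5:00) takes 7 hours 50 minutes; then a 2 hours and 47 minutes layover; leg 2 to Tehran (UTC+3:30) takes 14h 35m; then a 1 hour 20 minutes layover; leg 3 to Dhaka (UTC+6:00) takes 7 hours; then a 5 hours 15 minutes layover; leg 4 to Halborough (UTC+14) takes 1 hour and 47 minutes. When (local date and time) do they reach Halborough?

11:19 AM on July 27

Convert departure to UTC: 10:30 AM − 5:45 = 4:45 AM UTC on Jul 25.
Add 7 hours 50 minutes leg 1 → 12:35 PM UTC.
Add 2 hours and 47 minutes layover in Chicago → 3:22 PM UTC.
Add 14 hours and 35 minutes leg 2 → 5:57 AM UTC (Jul 26).
Add 1 hour 20 minutes layover in Tehran → 7:17 AM UTC.
Add 7 hours leg 3 → 2:17 PM UTC.
Add 5 hours 15 minutes layover in Dhaka → 7:32 PM UTC.
Add 1 hour and 47 minutes leg 4 → 9:19 PM UTC.
Halborough is UTC+14:00, so local arrival = 9:19 PM + 14:00 = 11:19 AM on Jul 27.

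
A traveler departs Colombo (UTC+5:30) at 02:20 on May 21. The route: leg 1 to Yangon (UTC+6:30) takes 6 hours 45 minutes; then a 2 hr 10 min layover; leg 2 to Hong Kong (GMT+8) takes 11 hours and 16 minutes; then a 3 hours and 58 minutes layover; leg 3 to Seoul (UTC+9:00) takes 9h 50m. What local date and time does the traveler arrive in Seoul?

Convert departure to UTC: 02:20 − 5:30 = 20:50 UTC on May 20.
Add 6 hours 45 minutes leg 1 → 03:35 UTC (May 21).
Add 2 hours 10 minutes layover in Yangon → 05:45 UTC.
Add 11 hours and 16 minutes leg 2 → 17:01 UTC.
Add 3 hours and 58 minutes layover in Hong Kong → 20:59 UTC.
Add 9 hours 50 minutes leg 3 → 06:49 UTC (May 22).
Seoul is UTC+9:00, so local arrival = 06:49 + 9:00 = 15:49 on May 22.

15:49 on May 22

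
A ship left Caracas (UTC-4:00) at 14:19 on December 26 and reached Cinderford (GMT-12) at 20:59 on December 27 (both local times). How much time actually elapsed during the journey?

Cinderford is 8:00 behind Caracas.
Clock-face elapsed time (ignoring zones) is 30 hours 40 minutes.
Actual elapsed = 30 hours 40 minutes + 8:00 = 38 hours 40 minutes.

38 hours 40 minutes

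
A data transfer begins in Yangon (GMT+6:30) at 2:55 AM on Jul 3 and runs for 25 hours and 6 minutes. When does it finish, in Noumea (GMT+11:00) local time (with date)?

Convert start to UTC: 2:55 AM − 6:30 = 8:25 PM UTC on Jul 2.
Add 25 hours 6 minutes duration → 9:31 PM UTC (Jul 3).
Noumea is UTC+11:00, so local end time = 9:31 PM + 11:00 = 8:31 AM on Jul 4.

8:31 AM on Jul 4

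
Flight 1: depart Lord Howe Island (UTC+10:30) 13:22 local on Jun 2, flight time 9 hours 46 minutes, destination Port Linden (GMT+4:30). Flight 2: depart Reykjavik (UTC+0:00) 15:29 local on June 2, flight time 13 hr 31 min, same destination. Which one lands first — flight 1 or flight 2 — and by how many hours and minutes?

the first, by 16 hours 22 minutes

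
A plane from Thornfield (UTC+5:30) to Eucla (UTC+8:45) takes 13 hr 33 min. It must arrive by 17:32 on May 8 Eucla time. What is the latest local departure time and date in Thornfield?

Target arrival in UTC: 17:32 − 8:45 = 08:47 on May 8.
Subtract 13 hours 33 minutes → departure 19:14 UTC on May 7.
Thornfield is UTC+5:30: 19:14 + 5:30 = 00:44 on May 8.

00:44 on May 8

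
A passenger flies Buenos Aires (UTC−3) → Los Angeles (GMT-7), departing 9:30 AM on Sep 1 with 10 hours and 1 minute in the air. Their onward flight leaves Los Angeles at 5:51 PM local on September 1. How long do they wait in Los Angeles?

Convert departure to UTC: 9:30 AM + 3:00 = 12:30 PM UTC on Sep 1.
Add 10 hours and 1 minute flight time → 10:31 PM UTC.
Los Angeles is UTC−7:00, so local arrival = 10:31 PM − 7:00 = 3:31 PM on Sep 1.
Layover = 5:51 PM − 3:31 PM = 2 hours 20 minutes.

2 hours 20 minutes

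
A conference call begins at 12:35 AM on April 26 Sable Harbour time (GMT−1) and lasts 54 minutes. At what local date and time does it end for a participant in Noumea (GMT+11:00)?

Noumea is 12:00 ahead of Sable Harbour.
After 54 minutes it is 1:29 AM in Sable Harbour.
Shift by the zone difference: 1:29 AM + 12:00 = 1:29 PM on Apr 26 in Noumea.

1:29 PM on April 26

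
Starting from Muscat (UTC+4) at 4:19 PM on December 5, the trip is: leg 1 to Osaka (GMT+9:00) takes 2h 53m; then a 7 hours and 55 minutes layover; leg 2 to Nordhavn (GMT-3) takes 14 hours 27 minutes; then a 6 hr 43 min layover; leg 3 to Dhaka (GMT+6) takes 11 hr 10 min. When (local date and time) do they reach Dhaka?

Convert departure to UTC: 4:19 PM − 4:00 = 12:19 PM UTC on Dec 5.
Add 2 hours and 53 minutes leg 1 → 3:12 PM UTC.
Add 7 hours 55 minutes layover in Osaka → 11:07 PM UTC.
Add 14 hours and 27 minutes leg 2 → 1:34 PM UTC (Dec 6).
Add 6 hours 43 minutes layover in Nordhavn → 8:17 PM UTC.
Add 11 hours 10 minutes leg 3 → 7:27 AM UTC (Dec 7).
Dhaka is UTC+6:00, so local arrival = 7:27 AM + 6:00 = 1:27 PM on Dec 7.

1:27 PM on December 7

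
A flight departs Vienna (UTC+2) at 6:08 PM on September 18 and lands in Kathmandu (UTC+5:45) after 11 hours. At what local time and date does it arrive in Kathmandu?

8:53 AM on Sep 19

Convert departure to UTC: 6:08 PM − 2:00 = 4:08 PM UTC on Sep 18.
Add 11 hours travel time → 3:08 AM UTC (Sep 19).
Kathmandu is UTC+5:45, so local arrival = 3:08 AM + 5:45 = 8:53 AM on Sep 19.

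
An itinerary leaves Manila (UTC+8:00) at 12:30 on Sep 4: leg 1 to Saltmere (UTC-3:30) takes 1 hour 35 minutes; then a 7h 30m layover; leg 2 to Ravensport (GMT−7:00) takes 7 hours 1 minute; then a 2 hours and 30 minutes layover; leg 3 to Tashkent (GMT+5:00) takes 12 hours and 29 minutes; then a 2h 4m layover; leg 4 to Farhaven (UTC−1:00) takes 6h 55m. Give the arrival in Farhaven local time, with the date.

Convert departure to UTC: 12:30 − 8:00 = 04:30 UTC on Sep 4.
Add 1 hour 35 minutes leg 1 → 06:05 UTC.
Add 7 hours 30 minutes layover in Saltmere → 13:35 UTC.
Add 7 hours and 1 minute leg 2 → 20:36 UTC.
Add 2 hours 30 minutes layover in Ravensport → 23:06 UTC.
Add 12 hours and 29 minutes leg 3 → 11:35 UTC (Sep 5).
Add 2 hours and 4 minutes layover in Tashkent → 13:39 UTC.
Add 6 hours 55 minutes leg 4 → 20:34 UTC.
Farhaven is UTC−1:00, so local arrival = 20:34 − 1:00 = 19:34 on Sep 5.

19:34 on September 5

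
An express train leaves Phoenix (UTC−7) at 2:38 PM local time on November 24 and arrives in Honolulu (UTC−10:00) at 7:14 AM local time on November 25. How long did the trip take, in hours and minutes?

Departure in UTC: 2:38 PM + 7:00 = 9:38 PM on Nov 24.
Arrival in UTC: 7:14 AM + 10:00 = 5:14 PM on Nov 25.
Elapsed = 5:14 PM − 9:38 PM (+1 day) = 19 hours 36 minutes.

19 hours 36 minutes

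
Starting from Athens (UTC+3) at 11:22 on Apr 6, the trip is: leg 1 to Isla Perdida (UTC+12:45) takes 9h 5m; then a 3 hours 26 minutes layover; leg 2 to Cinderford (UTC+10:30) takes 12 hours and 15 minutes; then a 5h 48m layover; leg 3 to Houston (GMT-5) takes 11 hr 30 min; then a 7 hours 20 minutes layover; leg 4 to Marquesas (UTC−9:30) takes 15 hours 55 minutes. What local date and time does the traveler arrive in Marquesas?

16:11 on Apr 8

Convert departure to UTC: 11:22 − 3:00 = 08:22 UTC on Apr 6.
Add 9 hours and 5 minutes leg 1 → 17:27 UTC.
Add 3 hours 26 minutes layover in Isla Perdida → 20:53 UTC.
Add 12 hours 15 minutes leg 2 → 09:08 UTC (Apr 7).
Add 5 hours and 48 minutes layover in Cinderford → 14:56 UTC.
Add 11 hours and 30 minutes leg 3 → 02:26 UTC (Apr 8).
Add 7 hours and 20 minutes layover in Houston → 09:46 UTC.
Add 15 hours 55 minutes leg 4 → 01:41 UTC (Apr 9).
Marquesas is UTC−9:30, so local arrival = 01:41 − 9:30 = 16:11 on Apr 8.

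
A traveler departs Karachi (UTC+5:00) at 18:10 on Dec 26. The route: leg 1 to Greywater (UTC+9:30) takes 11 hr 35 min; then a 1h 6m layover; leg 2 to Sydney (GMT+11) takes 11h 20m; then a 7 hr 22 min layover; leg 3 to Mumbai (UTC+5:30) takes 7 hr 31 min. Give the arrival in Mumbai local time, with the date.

Convert departure to UTC: 18:10 − 5:00 = 13:10 UTC on Dec 26.
Add 11 hours and 35 minutes leg 1 → 00:45 UTC (Dec 27).
Add 1 hour and 6 minutes layover in Greywater → 01:51 UTC.
Add 11 hours 20 minutes leg 2 → 13:11 UTC.
Add 7 hours and 22 minutes layover in Sydney → 20:33 UTC.
Add 7 hours and 31 minutes leg 3 → 04:04 UTC (Dec 28).
Mumbai is UTC+5:30, so local arrival = 04:04 + 5:30 = 09:34 on Dec 28.

09:34 on December 28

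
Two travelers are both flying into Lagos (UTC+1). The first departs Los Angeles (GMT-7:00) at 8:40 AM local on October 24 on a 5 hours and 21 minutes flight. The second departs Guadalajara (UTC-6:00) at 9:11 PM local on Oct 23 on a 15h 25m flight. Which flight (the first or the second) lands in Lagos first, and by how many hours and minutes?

the second, by 2 hours 25 minutes

Flight 1 in UTC: 8:40 AM + 7:00 = 3:40 PM on Oct 24.
+5 hours and 21 minutes → arrive 9:01 PM UTC on Oct 24.
Flight 2 in UTC: 9:11 PM + 6:00 = 3:11 AM on Oct 24.
+15 hours and 25 minutes → arrive 6:36 PM UTC on Oct 24.
Flight 2 lands earlier by 2 hours 25 minutes.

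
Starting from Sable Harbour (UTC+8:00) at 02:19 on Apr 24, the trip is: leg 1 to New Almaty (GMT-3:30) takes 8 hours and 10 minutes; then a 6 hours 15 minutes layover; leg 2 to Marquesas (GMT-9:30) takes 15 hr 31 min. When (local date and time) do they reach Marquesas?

Convert departure to UTC: 02:19 − 8:00 = 18:19 UTC on Apr 23.
Add 8 hours 10 minutes leg 1 → 02:29 UTC (Apr 24).
Add 6 hours 15 minutes layover in New Almaty → 08:44 UTC.
Add 15 hours 31 minutes leg 2 → 00:15 UTC (Apr 25).
Marquesas is UTC−9:30, so local arrival = 00:15 − 9:30 = 14:45 on Apr 24.

14:45 on April 24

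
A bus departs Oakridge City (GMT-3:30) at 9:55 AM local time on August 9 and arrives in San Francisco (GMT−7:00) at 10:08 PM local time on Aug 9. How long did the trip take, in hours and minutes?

15 hours 43 minutes

Departure in UTC: 9:55 AM + 3:30 = 1:25 PM on Aug 9.
Arrival in UTC: 10:08 PM + 7:00 = 5:08 AM on Aug 10.
Elapsed = 5:08 AM − 1:25 PM (+1 day) = 15 hours 43 minutes.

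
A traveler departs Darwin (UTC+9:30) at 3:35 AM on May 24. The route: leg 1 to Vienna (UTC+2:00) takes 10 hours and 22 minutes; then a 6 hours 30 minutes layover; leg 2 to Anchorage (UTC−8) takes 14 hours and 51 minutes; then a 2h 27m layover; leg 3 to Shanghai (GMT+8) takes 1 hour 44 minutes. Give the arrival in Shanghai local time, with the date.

1:59 PM on May 25

Convert departure to UTC: 3:35 AM − 9:30 = 6:05 PM UTC on May 23.
Add 10 hours and 22 minutes leg 1 → 4:27 AM UTC (May 24).
Add 6 hours and 30 minutes layover in Vienna → 10:57 AM UTC.
Add 14 hours 51 minutes leg 2 → 1:48 AM UTC (May 25).
Add 2 hours 27 minutes layover in Anchorage → 4:15 AM UTC.
Add 1 hour 44 minutes leg 3 → 5:59 AM UTC.
Shanghai is UTC+8:00, so local arrival = 5:59 AM + 8:00 = 1:59 PM on May 25.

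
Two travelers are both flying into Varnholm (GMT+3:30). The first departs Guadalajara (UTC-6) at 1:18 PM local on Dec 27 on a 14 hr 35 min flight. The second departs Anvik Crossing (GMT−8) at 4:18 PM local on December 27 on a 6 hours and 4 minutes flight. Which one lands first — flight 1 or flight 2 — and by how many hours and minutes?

Flight 1 in UTC: 1:18 PM + 6:00 = 7:18 PM on Dec 27.
+14 hours 35 minutes → arrive 9:53 AM UTC on Dec 28.
Flight 2 in UTC: 4:18 PM + 8:00 = 12:18 AM on Dec 28.
+6 hours 4 minutes → arrive 6:22 AM UTC on Dec 28.
Flight 2 lands earlier by 3 hours 31 minutes.

the second, by 3 hours 31 minutes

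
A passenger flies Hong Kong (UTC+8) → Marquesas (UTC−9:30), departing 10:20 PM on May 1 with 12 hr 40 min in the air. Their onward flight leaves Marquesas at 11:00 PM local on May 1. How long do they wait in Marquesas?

5 hours 30 minutes

Convert departure to UTC: 10:20 PM − 8:00 = 2:20 PM UTC on May 1.
Add 12 hours 40 minutes flight time → 3:00 AM UTC (May 2).
Marquesas is UTC−9:30, so local arrival = 3:00 AM − 9:30 = 5:30 PM on May 1.
Layover = 11:00 PM − 5:30 PM = 5 hours 30 minutes.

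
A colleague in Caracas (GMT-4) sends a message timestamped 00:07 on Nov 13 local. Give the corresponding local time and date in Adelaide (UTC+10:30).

14:37 on November 13

In UTC: 00:07 + 4:00 = 04:07 on Nov 13.
Adelaide is UTC+10:30: 04:07 + 10:30 = 14:37 on Nov 13.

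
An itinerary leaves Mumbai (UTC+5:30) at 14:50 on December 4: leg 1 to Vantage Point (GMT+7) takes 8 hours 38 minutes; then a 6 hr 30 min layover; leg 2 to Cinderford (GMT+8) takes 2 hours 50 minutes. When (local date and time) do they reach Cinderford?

Convert departure to UTC: 14:50 − 5:30 = 09:20 UTC on Dec 4.
Add 8 hours and 38 minutes leg 1 → 17:58 UTC.
Add 6 hours and 30 minutes layover in Vantage Point → 00:28 UTC (Dec 5).
Add 2 hours and 50 minutes leg 2 → 03:18 UTC.
Cinderford is UTC+8:00, so local arrival = 03:18 + 8:00 = 11:18 on Dec 5.

11:18 on December 5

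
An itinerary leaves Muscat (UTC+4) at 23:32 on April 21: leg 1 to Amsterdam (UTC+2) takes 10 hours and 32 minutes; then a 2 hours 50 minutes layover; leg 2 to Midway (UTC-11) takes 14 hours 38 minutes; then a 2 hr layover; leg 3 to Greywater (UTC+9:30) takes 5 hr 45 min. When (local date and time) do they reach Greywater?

Convert departure to UTC: 23:32 − 4:00 = 19:32 UTC on Apr 21.
Add 10 hours and 32 minutes leg 1 → 06:04 UTC (Apr 22).
Add 2 hours 50 minutes layover in Amsterdam → 08:54 UTC.
Add 14 hours 38 minutes leg 2 → 23:32 UTC.
Add 2 hours layover in Midway → 01:32 UTC (Apr 23).
Add 5 hours 45 minutes leg 3 → 07:17 UTC.
Greywater is UTC+9:30, so local arrival = 07:17 + 9:30 = 16:47 on Apr 23.

16:47 on April 23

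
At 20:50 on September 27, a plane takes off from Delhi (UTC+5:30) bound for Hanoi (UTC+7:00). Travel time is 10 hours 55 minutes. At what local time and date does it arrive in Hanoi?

09:15 on September 28

Convert departure to UTC: 20:50 − 5:30 = 15:20 UTC on Sep 27.
Add 10 hours 55 minutes travel time → 02:15 UTC (Sep 28).
Hanoi is UTC+7:00, so local arrival = 02:15 + 7:00 = 09:15 on Sep 28.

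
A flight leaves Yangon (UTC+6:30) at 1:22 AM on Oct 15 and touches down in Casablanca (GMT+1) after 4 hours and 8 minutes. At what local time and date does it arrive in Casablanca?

12:00 AM on October 15

Convert departure to UTC: 1:22 AM − 6:30 = 6:52 PM UTC on Oct 14.
Add 4 hours and 8 minutes travel time → 11:00 PM UTC.
Casablanca is UTC+1:00, so local arrival = 11:00 PM + 1:00 = 12:00 AM on Oct 15.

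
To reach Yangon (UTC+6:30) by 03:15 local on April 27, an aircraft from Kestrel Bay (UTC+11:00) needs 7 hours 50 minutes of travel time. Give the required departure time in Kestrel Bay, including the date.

23:55 on Apr 26

Target arrival in UTC: 03:15 − 6:30 = 20:45 on Apr 26.
Subtract 7 hours and 50 minutes → departure 12:55 UTC on Apr 26.
Kestrel Bay is UTC+11:00: 12:55 + 11:00 = 23:55 on Apr 26.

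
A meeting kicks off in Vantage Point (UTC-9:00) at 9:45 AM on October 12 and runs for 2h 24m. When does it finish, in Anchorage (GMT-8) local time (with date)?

Anchorage is 1:00 ahead of Vantage Point.
After 2 hours and 24 minutes it is 12:09 PM in Vantage Point.
Shift by the zone difference: 12:09 PM + 1:00 = 1:09 PM on Oct 12 in Anchorage.

1:09 PM on October 12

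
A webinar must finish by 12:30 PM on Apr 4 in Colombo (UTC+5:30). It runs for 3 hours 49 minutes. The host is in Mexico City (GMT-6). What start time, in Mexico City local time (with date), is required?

Target end time in UTC: 12:30 PM − 5:30 = 7:00 AM on Apr 4.
Subtract 3 hours 49 minutes → start 3:11 AM UTC on Apr 4.
Mexico City is UTC−6:00: 3:11 AM − 6:00 = 9:11 PM on Apr 3.

9:11 PM on April 3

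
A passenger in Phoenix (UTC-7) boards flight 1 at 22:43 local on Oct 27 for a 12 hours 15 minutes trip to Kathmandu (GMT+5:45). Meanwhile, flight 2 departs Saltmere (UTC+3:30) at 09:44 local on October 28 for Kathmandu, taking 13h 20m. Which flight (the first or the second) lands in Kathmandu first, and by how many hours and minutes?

the first, by 1 hour 36 minutes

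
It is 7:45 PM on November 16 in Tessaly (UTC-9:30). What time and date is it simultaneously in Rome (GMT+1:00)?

Rome is 10:30 ahead of Tessaly.
Shift by the zone difference: 7:45 PM + 10:30 = 6:15 AM on Nov 17 in Rome.

6:15 AM on November 17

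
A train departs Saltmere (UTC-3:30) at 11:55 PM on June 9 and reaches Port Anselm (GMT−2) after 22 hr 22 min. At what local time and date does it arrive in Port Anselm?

11:47 PM on June 10

Convert departure to UTC: 11:55 PM + 3:30 = 3:25 AM UTC on Jun 10.
Add 22 hours 22 minutes travel time → 1:47 AM UTC (Jun 11).
Port Anselm is UTC−2:00, so local arrival = 1:47 AM − 2:00 = 11:47 PM on Jun 10.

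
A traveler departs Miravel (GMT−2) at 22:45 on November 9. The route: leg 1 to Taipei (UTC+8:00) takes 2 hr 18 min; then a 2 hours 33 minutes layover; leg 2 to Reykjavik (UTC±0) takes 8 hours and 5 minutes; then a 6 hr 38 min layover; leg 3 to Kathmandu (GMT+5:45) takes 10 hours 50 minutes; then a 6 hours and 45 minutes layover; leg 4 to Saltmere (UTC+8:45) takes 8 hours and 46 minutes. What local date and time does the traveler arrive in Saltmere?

07:25 on November 12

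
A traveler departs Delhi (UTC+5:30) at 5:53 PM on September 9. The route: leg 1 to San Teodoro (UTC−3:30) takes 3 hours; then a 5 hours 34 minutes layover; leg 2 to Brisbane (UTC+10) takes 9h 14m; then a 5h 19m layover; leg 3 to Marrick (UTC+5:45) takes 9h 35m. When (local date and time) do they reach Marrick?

2:50 AM on September 11

Convert departure to UTC: 5:53 PM − 5:30 = 12:23 PM UTC on Sep 9.
Add 3 hours leg 1 → 3:23 PM UTC.
Add 5 hours 34 minutes layover in San Teodoro → 8:57 PM UTC.
Add 9 hours and 14 minutes leg 2 → 6:11 AM UTC (Sep 10).
Add 5 hours 19 minutes layover in Brisbane → 11:30 AM UTC.
Add 9 hours 35 minutes leg 3 → 9:05 PM UTC.
Marrick is UTC+5:45, so local arrival = 9:05 PM + 5:45 = 2:50 AM on Sep 11.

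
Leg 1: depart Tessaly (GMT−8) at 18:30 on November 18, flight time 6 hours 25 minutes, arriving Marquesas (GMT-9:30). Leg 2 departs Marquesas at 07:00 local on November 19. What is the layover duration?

Convert departure to UTC: 18:30 + 8:00 = 02:30 UTC on Nov 19.
Add 6 hours 25 minutes flight time → 08:55 UTC.
Marquesas is UTC−9:30, so local arrival = 08:55 − 9:30 = 23:25 on Nov 18.
Layover = 07:00 − 23:25 (+1 day) = 7 hours 35 minutes.

7 hours 35 minutes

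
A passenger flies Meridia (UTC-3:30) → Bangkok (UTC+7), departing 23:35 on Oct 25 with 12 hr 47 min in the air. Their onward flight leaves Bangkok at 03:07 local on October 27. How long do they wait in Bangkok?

4 hours 15 minutes

Convert departure to UTC: 23:35 + 3:30 = 03:05 UTC on Oct 26.
Add 12 hours and 47 minutes flight time → 15:52 UTC.
Bangkok is UTC+7:00, so local arrival = 15:52 + 7:00 = 22:52 on Oct 26.
Layover = 03:07 − 22:52 (+1 day) = 4 hours 15 minutes.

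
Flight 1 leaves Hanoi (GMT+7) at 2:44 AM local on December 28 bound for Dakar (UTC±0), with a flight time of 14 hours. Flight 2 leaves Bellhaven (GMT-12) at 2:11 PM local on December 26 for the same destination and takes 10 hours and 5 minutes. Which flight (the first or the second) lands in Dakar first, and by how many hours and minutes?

Flight 1 in UTC: 2:44 AM − 7:00 = 7:44 PM on Dec 27.
+14 hours → arrive 9:44 AM UTC on Dec 28.
Flight 2 in UTC: 2:11 PM + 12:00 = 2:11 AM on Dec 27.
+10 hours 5 minutes → arrive 12:16 PM UTC on Dec 27.
Flight 2 lands earlier by 21 hours 28 minutes.

the second, by 21 hours 28 minutes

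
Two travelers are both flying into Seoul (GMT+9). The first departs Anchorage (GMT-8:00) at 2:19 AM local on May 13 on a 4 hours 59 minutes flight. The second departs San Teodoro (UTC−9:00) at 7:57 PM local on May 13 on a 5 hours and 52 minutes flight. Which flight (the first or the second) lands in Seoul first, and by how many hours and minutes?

Flight 1 in UTC: 2:19 AM + 8:00 = 10:19 AM on May 13.
+4 hours and 59 minutes → arrive 3:18 PM UTC on May 13.
Flight 2 in UTC: 7:57 PM + 9:00 = 4:57 AM on May 14.
+5 hours 52 minutes → arrive 10:49 AM UTC on May 14.
Flight 1 lands earlier by 19 hours 31 minutes.

the first, by 19 hours 31 minutes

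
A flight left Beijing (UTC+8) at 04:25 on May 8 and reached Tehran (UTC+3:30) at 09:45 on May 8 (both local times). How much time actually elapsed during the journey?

Tehran is 4:30 behind Beijing.
Clock-face elapsed time (ignoring zones) is 5 hours 20 minutes.
Actual elapsed = 5 hours 20 minutes + 4:30 = 9 hours 50 minutes.

9 hours 50 minutes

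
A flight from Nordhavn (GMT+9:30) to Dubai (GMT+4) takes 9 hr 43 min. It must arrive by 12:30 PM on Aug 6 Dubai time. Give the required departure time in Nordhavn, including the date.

Target arrival in UTC: 12:30 PM − 4:00 = 8:30 AM on Aug 6.
Subtract 9 hours and 43 minutes → departure 10:47 PM UTC on Aug 5.
Nordhavn is UTC+9:30: 10:47 PM + 9:30 = 8:17 AM on Aug 6.

8:17 AM on Aug 6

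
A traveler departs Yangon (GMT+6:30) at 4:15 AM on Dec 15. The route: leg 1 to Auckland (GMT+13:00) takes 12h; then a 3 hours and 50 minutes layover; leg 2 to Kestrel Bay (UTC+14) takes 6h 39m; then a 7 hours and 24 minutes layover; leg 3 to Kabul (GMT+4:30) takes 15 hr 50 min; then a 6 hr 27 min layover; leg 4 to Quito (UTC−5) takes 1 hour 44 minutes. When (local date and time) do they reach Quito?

Convert departure to UTC: 4:15 AM − 6:30 = 9:45 PM UTC on Dec 14.
Add 12 hours leg 1 → 9:45 AM UTC (Dec 15).
Add 3 hours 50 minutes layover in Auckland → 1:35 PM UTC.
Add 6 hours and 39 minutes leg 2 → 8:14 PM UTC.
Add 7 hours and 24 minutes layover in Kestrel Bay → 3:38 AM UTC (Dec 16).
Add 15 hours and 50 minutes leg 3 → 7:28 PM UTC.
Add 6 hours and 27 minutes layover in Kabul → 1:55 AM UTC (Dec 17).
Add 1 hour 44 minutes leg 4 → 3:39 AM UTC.
Quito is UTC−5:00, so local arrival = 3:39 AM − 5:00 = 10:39 PM on Dec 16.

10:39 PM on December 16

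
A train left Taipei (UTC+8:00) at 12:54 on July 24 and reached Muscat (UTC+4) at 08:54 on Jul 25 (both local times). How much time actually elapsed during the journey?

Departure in UTC: 12:54 − 8:00 = 04:54 on Jul 24.
Arrival in UTC: 08:54 − 4:00 = 04:54 on Jul 25.
Elapsed = 04:54 − 04:54 (+1 day) = 24 hours.

24 hours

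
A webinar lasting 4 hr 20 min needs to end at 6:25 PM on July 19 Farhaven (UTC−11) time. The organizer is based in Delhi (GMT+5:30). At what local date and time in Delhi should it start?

6:35 AM on July 20

Target end time in UTC: 6:25 PM + 11:00 = 5:25 AM on Jul 20.
Subtract 4 hours 20 minutes → start 1:05 AM UTC on Jul 20.
Delhi is UTC+5:30: 1:05 AM + 5:30 = 6:35 AM on Jul 20.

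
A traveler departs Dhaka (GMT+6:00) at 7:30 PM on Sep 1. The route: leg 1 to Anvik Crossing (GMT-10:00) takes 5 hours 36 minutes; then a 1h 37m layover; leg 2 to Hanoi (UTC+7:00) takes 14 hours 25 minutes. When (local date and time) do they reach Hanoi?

Convert departure to UTC: 7:30 PM − 6:00 = 1:30 PM UTC on Sep 1.
Add 5 hours 36 minutes leg 1 → 7:06 PM UTC.
Add 1 hour 37 minutes layover in Anvik Crossing → 8:43 PM UTC.
Add 14 hours 25 minutes leg 2 → 11:08 AM UTC (Sep 2).
Hanoi is UTC+7:00, so local arrival = 11:08 AM + 7:00 = 6:08 PM on Sep 2.

6:08 PM on September 2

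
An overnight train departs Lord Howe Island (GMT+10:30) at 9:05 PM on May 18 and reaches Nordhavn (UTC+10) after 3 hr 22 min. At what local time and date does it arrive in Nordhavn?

Convert departure to UTC: 9:05 PM − 10:30 = 10:35 AM UTC on May 18.
Add 3 hours and 22 minutes travel time → 1:57 PM UTC.
Nordhavn is UTC+10:00, so local arrival = 1:57 PM + 10:00 = 11:57 PM on May 18.

11:57 PM on May 18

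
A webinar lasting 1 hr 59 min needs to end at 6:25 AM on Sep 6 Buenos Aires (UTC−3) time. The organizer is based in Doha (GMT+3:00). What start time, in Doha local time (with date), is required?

Target end time in UTC: 6:25 AM + 3:00 = 9:25 AM on Sep 6.
Subtract 1 hour and 59 minutes → start 7:26 AM UTC on Sep 6.
Doha is UTC+3:00: 7:26 AM + 3:00 = 10:26 AM on Sep 6.

10:26 AM on September 6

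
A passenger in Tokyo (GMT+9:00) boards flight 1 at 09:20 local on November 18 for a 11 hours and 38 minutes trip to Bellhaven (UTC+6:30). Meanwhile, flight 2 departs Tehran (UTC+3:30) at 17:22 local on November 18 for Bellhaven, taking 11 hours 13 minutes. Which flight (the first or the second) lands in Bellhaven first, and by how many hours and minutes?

Flight 1 in UTC: 09:20 − 9:00 = 00:20 on Nov 18.
+11 hours and 38 minutes → arrive 11:58 UTC on Nov 18.
Flight 2 in UTC: 17:22 − 3:30 = 13:52 on Nov 18.
+11 hours 13 minutes → arrive 01:05 UTC on Nov 19.
Flight 1 lands earlier by 13 hours 7 minutes.

the first, by 13 hours 7 minutes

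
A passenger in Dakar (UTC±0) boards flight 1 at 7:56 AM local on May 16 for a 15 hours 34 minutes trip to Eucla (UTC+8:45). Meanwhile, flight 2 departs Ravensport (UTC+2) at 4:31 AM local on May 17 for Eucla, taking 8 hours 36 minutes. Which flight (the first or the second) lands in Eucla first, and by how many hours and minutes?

the first, by 11 hours 37 minutes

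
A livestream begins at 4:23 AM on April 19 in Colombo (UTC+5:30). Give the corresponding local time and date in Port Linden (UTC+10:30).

9:23 AM on April 19

Port Linden is 5:00 ahead of Colombo.
Shift by the zone difference: 4:23 AM + 5:00 = 9:23 AM on Apr 19 in Port Linden.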